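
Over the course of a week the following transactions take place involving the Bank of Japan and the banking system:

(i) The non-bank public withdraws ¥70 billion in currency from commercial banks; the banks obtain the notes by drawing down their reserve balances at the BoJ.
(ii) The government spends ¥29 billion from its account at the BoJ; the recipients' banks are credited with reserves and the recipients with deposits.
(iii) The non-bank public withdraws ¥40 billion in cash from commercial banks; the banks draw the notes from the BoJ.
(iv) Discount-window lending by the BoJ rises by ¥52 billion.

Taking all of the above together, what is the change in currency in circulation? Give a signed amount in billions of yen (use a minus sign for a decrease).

Currency withdrawal ¥70 billion: notes leave the central bank → +¥70B.
Government spending ¥29 billion: no currency enters or leaves circulation → 0.
Currency withdrawal ¥40 billion: notes leave the central bank → +¥40B.
Discount-window loan ¥52 billion: no currency enters or leaves circulation → 0.
Net: 70 + 0 + 40 + 0 = +¥110 billion.

+¥110 billion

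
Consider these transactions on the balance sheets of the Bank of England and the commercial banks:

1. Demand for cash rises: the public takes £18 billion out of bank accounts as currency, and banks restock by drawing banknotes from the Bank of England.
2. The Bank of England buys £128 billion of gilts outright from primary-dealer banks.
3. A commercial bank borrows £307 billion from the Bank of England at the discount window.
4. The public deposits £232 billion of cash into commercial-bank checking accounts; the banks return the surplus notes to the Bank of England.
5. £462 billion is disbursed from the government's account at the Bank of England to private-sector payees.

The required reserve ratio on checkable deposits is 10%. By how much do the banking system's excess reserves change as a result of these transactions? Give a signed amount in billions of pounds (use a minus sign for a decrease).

Currency withdrawal £18 billion: reserves −£18B, deposits −£18B.
OMO purchase (from banks) £128 billion: reserves +£128B, deposits 0.
Discount-window loan £307 billion: reserves +£307B, deposits 0.
Currency deposit £232 billion: reserves +£232B, deposits +£232B.
Government spending £462 billion: reserves +£462B, deposits +£462B.
Totals: Δreserves = +£1111B, Δdeposits = +£676B.
Δrequired reserves = 10% × +£676B = +£67.6B.
Δexcess reserves = Δreserves − Δrequired = +£1111B − (+£67.6B) = +£1043.4 billion.

+£1043.4 billion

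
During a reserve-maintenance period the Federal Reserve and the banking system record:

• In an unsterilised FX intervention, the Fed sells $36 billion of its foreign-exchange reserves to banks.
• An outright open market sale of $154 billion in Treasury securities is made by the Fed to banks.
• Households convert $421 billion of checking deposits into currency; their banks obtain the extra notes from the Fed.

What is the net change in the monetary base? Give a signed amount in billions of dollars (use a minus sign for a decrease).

FX sale $36 billion: Fed balance sheet contracts → −$36B.
OMO sale (to banks) $154 billion: Fed balance sheet contracts → −$154B.
Currency withdrawal $421 billion: just a shift between currency and reserves — both are base money → 0.
Net: −36 − 154 + 0 = -$190 billion.

-$190 billion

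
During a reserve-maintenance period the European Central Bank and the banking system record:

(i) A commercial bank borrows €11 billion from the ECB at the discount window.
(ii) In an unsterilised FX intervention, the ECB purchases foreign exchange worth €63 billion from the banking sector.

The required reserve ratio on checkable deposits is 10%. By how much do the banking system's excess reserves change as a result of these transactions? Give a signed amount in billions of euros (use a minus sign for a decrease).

+€74 billion

Discount-window loan €11 billion: reserves +€11B, deposits 0.
FX purchase €63 billion: reserves +€63B, deposits 0.
Totals: Δreserves = +€74B, Δdeposits = 0.
Δrequired reserves = 10% × 0 = 0.
Δexcess reserves = Δreserves − Δrequired = +€74B − (0) = +€74 billion.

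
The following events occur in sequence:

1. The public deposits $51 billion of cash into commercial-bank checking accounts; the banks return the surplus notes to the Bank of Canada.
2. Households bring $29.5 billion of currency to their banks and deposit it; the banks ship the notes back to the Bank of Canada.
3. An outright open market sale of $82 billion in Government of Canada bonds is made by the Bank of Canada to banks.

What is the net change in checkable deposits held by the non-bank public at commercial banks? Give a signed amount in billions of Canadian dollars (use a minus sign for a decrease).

+$80.5 billion

Currency deposit $51 billion: non-bank counterparties' bank balances rise → +$51B.
Currency deposit $29.5 billion: non-bank counterparties' bank balances rise → +$29.5B.
OMO sale (to banks) $82 billion: the counterparty is a bank, so public deposits are unchanged → 0.
Net: 51 + 29.5 + 0 = +$80.5 billion.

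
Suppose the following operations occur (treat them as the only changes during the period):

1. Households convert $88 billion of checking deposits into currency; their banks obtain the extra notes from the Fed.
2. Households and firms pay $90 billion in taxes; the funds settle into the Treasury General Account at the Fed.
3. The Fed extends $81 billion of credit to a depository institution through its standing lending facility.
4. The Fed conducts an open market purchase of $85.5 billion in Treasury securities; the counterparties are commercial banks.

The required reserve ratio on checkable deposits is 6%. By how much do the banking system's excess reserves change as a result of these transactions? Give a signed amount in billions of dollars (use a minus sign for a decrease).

Currency withdrawal $88 billion: reserves −$88B, deposits −$88B.
Government account inflow $90 billion: reserves −$90B, deposits −$90B.
Discount-window loan $81 billion: reserves +$81B, deposits 0.
OMO purchase (from banks) $85.5 billion: reserves +$85.5B, deposits 0.
Totals: Δreserves = −$11.5B, Δdeposits = −$178B.
Δrequired reserves = 6% × −$178B = −$10.68B.
Δexcess reserves = Δreserves − Δrequired = −$11.5B − (−$10.68B) = -$0.82 billion.

-$0.82 billion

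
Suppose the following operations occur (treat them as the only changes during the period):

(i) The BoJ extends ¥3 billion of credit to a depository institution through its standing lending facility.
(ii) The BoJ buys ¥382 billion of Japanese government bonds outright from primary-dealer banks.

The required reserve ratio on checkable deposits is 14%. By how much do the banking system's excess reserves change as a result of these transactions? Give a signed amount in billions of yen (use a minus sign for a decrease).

Discount-window loan ¥3 billion: reserves +¥3B, deposits 0.
OMO purchase (from banks) ¥382 billion: reserves +¥382B, deposits 0.
Totals: Δreserves = +¥385B, Δdeposits = 0.
Δrequired reserves = 14% × 0 = 0.
Δexcess reserves = Δreserves − Δrequired = +¥385B − (0) = +¥385 billion.

+¥385 billion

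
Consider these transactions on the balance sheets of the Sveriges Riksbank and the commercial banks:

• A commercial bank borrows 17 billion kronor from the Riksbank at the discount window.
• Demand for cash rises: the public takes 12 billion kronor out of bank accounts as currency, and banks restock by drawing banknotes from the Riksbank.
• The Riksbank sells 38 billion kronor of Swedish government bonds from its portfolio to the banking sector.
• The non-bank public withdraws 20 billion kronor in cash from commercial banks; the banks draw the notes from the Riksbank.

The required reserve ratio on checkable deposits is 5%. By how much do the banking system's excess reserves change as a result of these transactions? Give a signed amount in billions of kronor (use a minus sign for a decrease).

-51.4 billion

Discount-window loan 17 billion kronor: reserves +17B, deposits 0.
Currency withdrawal 12 billion kronor: reserves −12B, deposits −12B.
OMO sale (to banks) 38 billion kronor: reserves −38B, deposits 0.
Currency withdrawal 20 billion kronor: reserves −20B, deposits −20B.
Totals: Δreserves = −53B, Δdeposits = −32B.
Δrequired reserves = 5% × −32B = −1.6B.
Δexcess reserves = Δreserves − Δrequired = −53B − (−1.6B) = -51.4 billion.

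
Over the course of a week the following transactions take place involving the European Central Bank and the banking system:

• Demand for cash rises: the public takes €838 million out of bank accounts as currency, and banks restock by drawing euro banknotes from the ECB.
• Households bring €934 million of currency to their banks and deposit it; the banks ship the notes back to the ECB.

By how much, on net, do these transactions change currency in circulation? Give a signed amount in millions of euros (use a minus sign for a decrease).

Currency withdrawal €838 million: notes leave the central bank → +€838M.
Currency deposit €934 million: notes return to the central bank → −€934M.
Net: 838 − 934 = -€96 million.

-€96 million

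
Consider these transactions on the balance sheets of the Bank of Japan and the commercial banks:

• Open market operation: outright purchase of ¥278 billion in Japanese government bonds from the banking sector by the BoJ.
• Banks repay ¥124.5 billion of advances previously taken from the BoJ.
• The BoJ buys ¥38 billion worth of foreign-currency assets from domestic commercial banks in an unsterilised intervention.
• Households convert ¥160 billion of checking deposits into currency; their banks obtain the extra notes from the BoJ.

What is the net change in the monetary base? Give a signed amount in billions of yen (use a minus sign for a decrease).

BoJ balance sheet:
  Assets:      Securities +¥278B, Loans to banks −¥124.5B, Foreign assets +¥38B
  Liabilities: Bank reserves +¥31.5B, Currency in circulation +¥160B
Commercial banking system:
  Assets:      Reserves at CB +¥31.5B, Securities −¥278B, Foreign assets −¥38B
  Liabilities: Checkable deposits −¥160B, Borrowings from CB −¥124.5B
Monetary base = currency + reserves: +¥160B + (+¥31.5B) = +¥191.5 billion.

+¥191.5 billion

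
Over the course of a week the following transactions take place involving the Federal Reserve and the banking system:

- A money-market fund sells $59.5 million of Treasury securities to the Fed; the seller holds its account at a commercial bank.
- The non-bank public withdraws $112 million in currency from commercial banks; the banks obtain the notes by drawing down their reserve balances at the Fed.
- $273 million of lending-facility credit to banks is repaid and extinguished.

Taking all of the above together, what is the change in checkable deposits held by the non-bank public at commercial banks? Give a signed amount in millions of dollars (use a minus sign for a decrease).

-$52.5 million

Fed balance sheet:
  Assets:      Securities +$59.5M, Loans to banks −$273M
  Liabilities: Bank reserves −$325.5M, Currency in circulation +$112M
Commercial banking system:
  Assets:      Reserves at CB −$325.5M
  Liabilities: Checkable deposits −$52.5M, Borrowings from CB −$273M
So the change in checkable deposits held by the non-bank public at commercial banks is -$52.5 million.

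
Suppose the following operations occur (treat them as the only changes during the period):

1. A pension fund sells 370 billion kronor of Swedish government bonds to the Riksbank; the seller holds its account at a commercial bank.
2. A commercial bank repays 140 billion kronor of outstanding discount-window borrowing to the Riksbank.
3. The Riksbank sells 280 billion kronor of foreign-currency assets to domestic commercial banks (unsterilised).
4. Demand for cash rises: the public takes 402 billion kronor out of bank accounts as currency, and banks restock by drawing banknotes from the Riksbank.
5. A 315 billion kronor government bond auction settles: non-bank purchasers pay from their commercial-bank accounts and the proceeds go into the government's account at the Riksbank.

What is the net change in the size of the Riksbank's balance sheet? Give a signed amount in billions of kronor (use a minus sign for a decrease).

-50 billion

Asset purchase (from non-banks) 370 billion kronor: a Riksbank asset is acquired → +370B.
Discount-window repayment 140 billion kronor: a Riksbank asset is shed → −140B.
FX sale 280 billion kronor: a Riksbank asset is shed → −280B.
Currency withdrawal 402 billion kronor: only the composition of liabilities changes → 0.
Government account inflow 315 billion kronor: only the composition of liabilities changes → 0.
Net: 370 − 140 − 280 + 0 + 0 = -50 billion.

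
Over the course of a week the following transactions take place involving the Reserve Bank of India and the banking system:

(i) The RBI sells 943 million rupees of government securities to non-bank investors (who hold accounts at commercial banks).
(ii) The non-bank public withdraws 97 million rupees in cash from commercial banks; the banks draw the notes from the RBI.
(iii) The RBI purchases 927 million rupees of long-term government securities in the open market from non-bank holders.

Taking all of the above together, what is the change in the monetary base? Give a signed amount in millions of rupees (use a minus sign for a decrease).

-16 million

RBI balance sheet:
  Assets:      Securities −16M
  Liabilities: Bank reserves −113M, Currency in circulation +97M
Commercial banking system:
  Assets:      Reserves at CB −113M
  Liabilities: Checkable deposits −113M
Monetary base = currency + reserves: +97M + (−113M) = -16 million.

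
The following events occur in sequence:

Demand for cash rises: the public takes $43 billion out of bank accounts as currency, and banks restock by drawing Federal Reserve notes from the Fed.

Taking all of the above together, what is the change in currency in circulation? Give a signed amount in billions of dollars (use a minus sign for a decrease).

+$43 billion

Fed balance sheet:
  Assets:      no change
  Liabilities: Bank reserves −$43B, Currency in circulation +$43B
So the change in currency in circulation is +$43 billion.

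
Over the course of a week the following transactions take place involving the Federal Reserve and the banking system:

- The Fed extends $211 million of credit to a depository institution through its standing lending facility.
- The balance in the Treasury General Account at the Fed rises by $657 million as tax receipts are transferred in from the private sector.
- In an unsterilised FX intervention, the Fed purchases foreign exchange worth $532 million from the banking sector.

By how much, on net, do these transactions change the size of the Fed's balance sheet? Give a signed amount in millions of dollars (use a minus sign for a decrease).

Discount-window loan $211 million: a Fed asset is acquired → +$211M.
Government account inflow $657 million: only the composition of liabilities changes → 0.
FX purchase $532 million: a Fed asset is acquired → +$532M.
Net: 211 + 0 + 532 = +$743 million.

+$743 million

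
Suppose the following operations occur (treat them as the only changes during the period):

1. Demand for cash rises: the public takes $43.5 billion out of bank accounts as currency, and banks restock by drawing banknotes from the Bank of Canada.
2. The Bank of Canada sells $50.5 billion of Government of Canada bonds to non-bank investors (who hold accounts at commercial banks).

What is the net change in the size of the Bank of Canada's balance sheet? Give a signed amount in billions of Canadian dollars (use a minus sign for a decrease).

Currency withdrawal $43.5 billion: only the composition of liabilities changes → 0.
Asset sale (to non-banks) $50.5 billion: a Bank of Canada asset is shed → −$50.5B.
Net: 0 − 50.5 = -$50.5 billion.

-$50.5 billion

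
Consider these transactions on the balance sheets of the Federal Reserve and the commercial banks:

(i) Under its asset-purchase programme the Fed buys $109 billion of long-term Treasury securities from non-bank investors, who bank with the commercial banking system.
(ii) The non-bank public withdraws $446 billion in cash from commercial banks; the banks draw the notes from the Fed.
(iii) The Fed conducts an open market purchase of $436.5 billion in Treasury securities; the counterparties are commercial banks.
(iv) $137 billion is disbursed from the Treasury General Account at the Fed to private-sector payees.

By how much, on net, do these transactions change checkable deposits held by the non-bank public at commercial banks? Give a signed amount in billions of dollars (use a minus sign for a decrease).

-$200 billion

Fed balance sheet:
  Assets:      Securities +$545.5B
  Liabilities: Bank reserves +$236.5B, Currency in circulation +$446B, Government deposits −$137B
Commercial banking system:
  Assets:      Reserves at CB +$236.5B, Securities −$436.5B
  Liabilities: Checkable deposits −$200B
So the change in checkable deposits held by the non-bank public at commercial banks is -$200 billion.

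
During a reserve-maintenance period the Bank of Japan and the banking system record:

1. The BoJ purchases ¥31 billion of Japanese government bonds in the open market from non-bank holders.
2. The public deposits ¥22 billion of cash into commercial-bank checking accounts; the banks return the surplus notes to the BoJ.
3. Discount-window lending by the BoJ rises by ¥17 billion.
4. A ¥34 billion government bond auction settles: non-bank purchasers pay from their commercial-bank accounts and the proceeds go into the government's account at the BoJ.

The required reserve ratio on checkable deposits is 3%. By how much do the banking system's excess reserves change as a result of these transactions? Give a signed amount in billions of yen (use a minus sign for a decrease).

+¥35.43 billion

Asset purchase (from non-banks) ¥31 billion: reserves +¥31B, deposits +¥31B.
Currency deposit ¥22 billion: reserves +¥22B, deposits +¥22B.
Discount-window loan ¥17 billion: reserves +¥17B, deposits 0.
Government account inflow ¥34 billion: reserves −¥34B, deposits −¥34B.
Totals: Δreserves = +¥36B, Δdeposits = +¥19B.
Δrequired reserves = 3% × +¥19B = +¥0.57B.
Δexcess reserves = Δreserves − Δrequired = +¥36B − (+¥0.57B) = +¥35.43 billion.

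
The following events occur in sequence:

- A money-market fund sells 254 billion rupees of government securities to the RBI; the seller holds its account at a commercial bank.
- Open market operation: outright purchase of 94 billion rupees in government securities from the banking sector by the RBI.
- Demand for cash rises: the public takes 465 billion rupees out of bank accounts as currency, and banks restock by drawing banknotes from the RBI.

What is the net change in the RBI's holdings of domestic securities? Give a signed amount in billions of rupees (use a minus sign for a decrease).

Asset purchase (from non-banks) 254 billion rupees: securities added to the RBI's portfolio → +254B.
OMO purchase (from banks) 94 billion rupees: securities added to the RBI's portfolio → +94B.
Currency withdrawal 465 billion rupees: the RBI's securities portfolio is untouched → 0.
Net: 254 + 94 + 0 = +348 billion.

+348 billion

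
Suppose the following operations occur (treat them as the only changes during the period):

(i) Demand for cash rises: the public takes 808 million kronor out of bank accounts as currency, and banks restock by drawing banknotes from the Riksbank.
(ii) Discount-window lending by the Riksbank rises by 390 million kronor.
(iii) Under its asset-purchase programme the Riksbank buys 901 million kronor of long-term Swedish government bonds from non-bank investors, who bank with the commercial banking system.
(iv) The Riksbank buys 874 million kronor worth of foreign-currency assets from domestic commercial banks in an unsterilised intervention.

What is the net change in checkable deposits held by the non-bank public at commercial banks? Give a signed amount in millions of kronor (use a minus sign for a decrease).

+93 million

Currency withdrawal 808 million kronor: non-bank counterparties' bank balances fall → −808M.
Discount-window loan 390 million kronor: the counterparty is a bank, so public deposits are unchanged → 0.
Asset purchase (from non-banks) 901 million kronor: non-bank counterparties' bank balances rise → +901M.
FX purchase 874 million kronor: the counterparty is a bank, so public deposits are unchanged → 0.
Net: −808 + 0 + 901 + 0 = +93 million.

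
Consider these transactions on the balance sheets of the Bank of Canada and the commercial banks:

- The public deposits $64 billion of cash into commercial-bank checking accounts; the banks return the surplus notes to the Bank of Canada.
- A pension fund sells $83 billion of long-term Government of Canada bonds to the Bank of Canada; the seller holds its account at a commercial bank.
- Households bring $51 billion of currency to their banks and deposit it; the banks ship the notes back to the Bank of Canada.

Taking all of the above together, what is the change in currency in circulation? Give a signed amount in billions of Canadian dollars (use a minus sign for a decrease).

Bank of Canada balance sheet:
  Assets:      Securities +$83B
  Liabilities: Bank reserves +$198B, Currency in circulation −$115B
So the change in currency in circulation is -$115 billion.

-$115 billion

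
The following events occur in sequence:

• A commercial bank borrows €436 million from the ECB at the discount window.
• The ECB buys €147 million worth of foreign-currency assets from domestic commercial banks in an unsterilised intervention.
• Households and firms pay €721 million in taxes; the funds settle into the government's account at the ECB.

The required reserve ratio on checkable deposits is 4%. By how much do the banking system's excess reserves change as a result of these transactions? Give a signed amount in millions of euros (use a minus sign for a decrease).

Discount-window loan €436 million: reserves +€436M, deposits 0.
FX purchase €147 million: reserves +€147M, deposits 0.
Government account inflow €721 million: reserves −€721M, deposits −€721M.
Totals: Δreserves = −€138M, Δdeposits = −€721M.
Δrequired reserves = 4% × −€721M = −€28.84M.
Δexcess reserves = Δreserves − Δrequired = −€138M − (−€28.84M) = -€109.16 million.

-€109.16 million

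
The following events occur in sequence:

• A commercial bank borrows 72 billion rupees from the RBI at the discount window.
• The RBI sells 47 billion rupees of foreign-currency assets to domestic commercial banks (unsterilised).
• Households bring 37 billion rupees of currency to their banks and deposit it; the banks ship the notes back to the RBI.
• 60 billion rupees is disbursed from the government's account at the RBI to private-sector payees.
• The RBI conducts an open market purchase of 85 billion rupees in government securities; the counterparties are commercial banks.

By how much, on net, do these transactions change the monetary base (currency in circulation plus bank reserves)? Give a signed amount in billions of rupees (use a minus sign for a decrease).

+170 billion

RBI balance sheet:
  Assets:      Securities +85B, Loans to banks +72B, Foreign assets −47B
  Liabilities: Bank reserves +207B, Currency in circulation −37B, Government deposits −60B
Monetary base = currency + reserves: −37B + (+207B) = +170 billion.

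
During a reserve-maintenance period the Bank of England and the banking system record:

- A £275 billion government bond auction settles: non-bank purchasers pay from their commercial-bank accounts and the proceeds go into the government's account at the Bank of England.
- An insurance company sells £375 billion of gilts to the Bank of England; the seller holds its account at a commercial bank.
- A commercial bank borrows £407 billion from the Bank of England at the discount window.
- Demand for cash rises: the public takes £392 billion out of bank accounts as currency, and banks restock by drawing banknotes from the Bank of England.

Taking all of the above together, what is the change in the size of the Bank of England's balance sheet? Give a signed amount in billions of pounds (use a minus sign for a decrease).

+£782 billion

Bank of England balance sheet:
  Assets:      Securities +£375B, Loans to banks +£407B
  Liabilities: Bank reserves +£115B, Currency in circulation +£392B, Government deposits +£275B
Change in total Bank of England assets = +£782 billion.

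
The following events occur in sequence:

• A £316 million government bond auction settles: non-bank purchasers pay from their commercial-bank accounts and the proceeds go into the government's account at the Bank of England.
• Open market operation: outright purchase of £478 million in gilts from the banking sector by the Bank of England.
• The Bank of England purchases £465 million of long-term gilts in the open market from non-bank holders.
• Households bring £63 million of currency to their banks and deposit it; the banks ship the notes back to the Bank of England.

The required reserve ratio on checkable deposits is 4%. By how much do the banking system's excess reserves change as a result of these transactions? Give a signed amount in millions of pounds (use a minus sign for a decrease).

+£681.52 million

Government account inflow £316 million: reserves −£316M, deposits −£316M.
OMO purchase (from banks) £478 million: reserves +£478M, deposits 0.
Asset purchase (from non-banks) £465 million: reserves +£465M, deposits +£465M.
Currency deposit £63 million: reserves +£63M, deposits +£63M.
Totals: Δreserves = +£690M, Δdeposits = +£212M.
Δrequired reserves = 4% × +£212M = +£8.48M.
Δexcess reserves = Δreserves − Δrequired = +£690M − (+£8.48M) = +£681.52 million.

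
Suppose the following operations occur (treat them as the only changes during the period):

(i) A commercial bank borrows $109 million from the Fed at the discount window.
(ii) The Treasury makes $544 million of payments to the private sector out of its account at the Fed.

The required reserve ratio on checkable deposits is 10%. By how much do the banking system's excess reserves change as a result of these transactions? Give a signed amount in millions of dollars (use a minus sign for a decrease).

+$598.6 million

Discount-window loan $109 million: reserves +$109M, deposits 0.
Government spending $544 million: reserves +$544M, deposits +$544M.
Totals: Δreserves = +$653M, Δdeposits = +$544M.
Δrequired reserves = 10% × +$544M = +$54.4M.
Δexcess reserves = Δreserves − Δrequired = +$653M − (+$54.4M) = +$598.6 million.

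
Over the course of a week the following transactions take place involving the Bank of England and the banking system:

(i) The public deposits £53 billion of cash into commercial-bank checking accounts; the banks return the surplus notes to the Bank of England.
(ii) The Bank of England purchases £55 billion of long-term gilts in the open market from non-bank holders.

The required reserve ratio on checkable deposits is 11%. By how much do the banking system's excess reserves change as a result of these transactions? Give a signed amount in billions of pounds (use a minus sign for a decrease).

+£96.12 billion

Currency deposit £53 billion: reserves +£53B, deposits +£53B.
Asset purchase (from non-banks) £55 billion: reserves +£55B, deposits +£55B.
Totals: Δreserves = +£108B, Δdeposits = +£108B.
Δrequired reserves = 11% × +£108B = +£11.88B.
Δexcess reserves = Δreserves − Δrequired = +£108B − (+£11.88B) = +£96.12 billion.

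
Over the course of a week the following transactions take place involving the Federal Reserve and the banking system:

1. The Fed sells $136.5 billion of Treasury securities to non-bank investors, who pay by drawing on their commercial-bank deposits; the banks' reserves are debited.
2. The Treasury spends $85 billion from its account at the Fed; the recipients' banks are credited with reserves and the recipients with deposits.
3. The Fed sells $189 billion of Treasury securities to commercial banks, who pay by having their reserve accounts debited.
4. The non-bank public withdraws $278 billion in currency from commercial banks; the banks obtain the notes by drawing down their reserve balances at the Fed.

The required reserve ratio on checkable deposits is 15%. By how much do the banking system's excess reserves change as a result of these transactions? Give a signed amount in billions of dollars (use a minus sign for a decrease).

Asset sale (to non-banks) $136.5 billion: reserves −$136.5B, deposits −$136.5B.
Government spending $85 billion: reserves +$85B, deposits +$85B.
OMO sale (to banks) $189 billion: reserves −$189B, deposits 0.
Currency withdrawal $278 billion: reserves −$278B, deposits −$278B.
Totals: Δreserves = −$518.5B, Δdeposits = −$329.5B.
Δrequired reserves = 15% × −$329.5B = −$49.425B.
Δexcess reserves = Δreserves − Δrequired = −$518.5B − (−$49.425B) = -$469.075 billion.

-$469.075 billion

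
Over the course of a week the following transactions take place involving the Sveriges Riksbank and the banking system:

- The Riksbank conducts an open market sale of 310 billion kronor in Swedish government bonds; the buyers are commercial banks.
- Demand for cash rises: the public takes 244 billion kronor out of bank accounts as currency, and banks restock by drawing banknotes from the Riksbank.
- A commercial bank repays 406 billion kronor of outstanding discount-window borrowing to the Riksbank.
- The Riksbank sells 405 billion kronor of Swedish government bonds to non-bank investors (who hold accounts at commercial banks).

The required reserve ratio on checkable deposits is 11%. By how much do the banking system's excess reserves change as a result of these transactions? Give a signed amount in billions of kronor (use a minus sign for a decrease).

-1293.61 billion

OMO sale (to banks) 310 billion kronor: reserves −310B, deposits 0.
Currency withdrawal 244 billion kronor: reserves −244B, deposits −244B.
Discount-window repayment 406 billion kronor: reserves −406B, deposits 0.
Asset sale (to non-banks) 405 billion kronor: reserves −405B, deposits −405B.
Totals: Δreserves = −1365B, Δdeposits = −649B.
Δrequired reserves = 11% × −649B = −71.39B.
Δexcess reserves = Δreserves − Δrequired = −1365B − (−71.39B) = -1293.61 billion.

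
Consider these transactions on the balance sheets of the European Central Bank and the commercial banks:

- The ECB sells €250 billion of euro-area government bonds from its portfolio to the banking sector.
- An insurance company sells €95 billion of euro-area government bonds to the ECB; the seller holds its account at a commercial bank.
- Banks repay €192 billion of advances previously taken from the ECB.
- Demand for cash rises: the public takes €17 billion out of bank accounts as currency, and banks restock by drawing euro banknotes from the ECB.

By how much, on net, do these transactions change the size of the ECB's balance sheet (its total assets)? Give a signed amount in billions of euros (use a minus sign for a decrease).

-€347 billion

OMO sale (to banks) €250 billion: an ECB asset is shed → −€250B.
Asset purchase (from non-banks) €95 billion: an ECB asset is acquired → +€95B.
Discount-window repayment €192 billion: an ECB asset is shed → −€192B.
Currency withdrawal €17 billion: only the composition of liabilities changes → 0.
Net: −250 + 95 − 192 + 0 = -€347 billion.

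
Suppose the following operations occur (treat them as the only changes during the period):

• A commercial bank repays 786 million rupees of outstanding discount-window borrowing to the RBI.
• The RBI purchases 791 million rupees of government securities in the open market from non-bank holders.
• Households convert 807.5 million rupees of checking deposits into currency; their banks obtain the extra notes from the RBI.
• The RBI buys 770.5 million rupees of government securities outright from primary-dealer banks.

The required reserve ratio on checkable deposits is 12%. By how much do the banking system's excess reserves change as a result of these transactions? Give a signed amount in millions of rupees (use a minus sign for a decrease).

Discount-window repayment 786 million rupees: reserves −786M, deposits 0.
Asset purchase (from non-banks) 791 million rupees: reserves +791M, deposits +791M.
Currency withdrawal 807.5 million rupees: reserves −807.5M, deposits −807.5M.
OMO purchase (from banks) 770.5 million rupees: reserves +770.5M, deposits 0.
Totals: Δreserves = −32M, Δdeposits = −16.5M.
Δrequired reserves = 12% × −16.5M = −1.98M.
Δexcess reserves = Δreserves − Δrequired = −32M − (−1.98M) = -30.02 million.

-30.02 million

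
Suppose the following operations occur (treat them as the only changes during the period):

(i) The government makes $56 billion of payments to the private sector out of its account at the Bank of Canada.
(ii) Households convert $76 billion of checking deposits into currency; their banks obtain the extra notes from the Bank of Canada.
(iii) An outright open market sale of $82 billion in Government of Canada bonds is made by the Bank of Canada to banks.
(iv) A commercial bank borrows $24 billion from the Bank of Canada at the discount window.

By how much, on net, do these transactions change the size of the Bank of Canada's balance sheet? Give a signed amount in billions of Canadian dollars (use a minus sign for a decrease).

Government spending $56 billion: only the composition of liabilities changes → 0.
Currency withdrawal $76 billion: only the composition of liabilities changes → 0.
OMO sale (to banks) $82 billion: a Bank of Canada asset is shed → −$82B.
Discount-window loan $24 billion: a Bank of Canada asset is acquired → +$24B.
Net: 0 + 0 − 82 + 24 = -$58 billion.

-$58 billion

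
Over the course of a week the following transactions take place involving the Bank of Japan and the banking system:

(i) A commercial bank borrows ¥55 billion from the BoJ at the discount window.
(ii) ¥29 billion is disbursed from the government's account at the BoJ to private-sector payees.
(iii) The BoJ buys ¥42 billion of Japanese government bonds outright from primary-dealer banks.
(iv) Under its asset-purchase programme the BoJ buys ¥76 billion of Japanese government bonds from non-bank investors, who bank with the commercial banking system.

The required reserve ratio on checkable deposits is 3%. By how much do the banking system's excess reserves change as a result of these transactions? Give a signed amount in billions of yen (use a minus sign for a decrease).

+¥198.85 billion

Discount-window loan ¥55 billion: reserves +¥55B, deposits 0.
Government spending ¥29 billion: reserves +¥29B, deposits +¥29B.
OMO purchase (from banks) ¥42 billion: reserves +¥42B, deposits 0.
Asset purchase (from non-banks) ¥76 billion: reserves +¥76B, deposits +¥76B.
Totals: Δreserves = +¥202B, Δdeposits = +¥105B.
Δrequired reserves = 3% × +¥105B = +¥3.15B.
Δexcess reserves = Δreserves − Δrequired = +¥202B − (+¥3.15B) = +¥198.85 billion.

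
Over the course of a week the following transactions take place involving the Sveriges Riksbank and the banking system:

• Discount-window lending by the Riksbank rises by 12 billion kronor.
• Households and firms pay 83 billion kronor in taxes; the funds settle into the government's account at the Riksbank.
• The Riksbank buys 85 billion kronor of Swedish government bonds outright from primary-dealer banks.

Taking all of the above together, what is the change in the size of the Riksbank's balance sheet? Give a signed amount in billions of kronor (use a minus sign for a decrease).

Discount-window loan 12 billion kronor: a Riksbank asset is acquired → +12B.
Government account inflow 83 billion kronor: only the composition of liabilities changes → 0.
OMO purchase (from banks) 85 billion kronor: a Riksbank asset is acquired → +85B.
Net: 12 + 0 + 85 = +97 billion.

+97 billion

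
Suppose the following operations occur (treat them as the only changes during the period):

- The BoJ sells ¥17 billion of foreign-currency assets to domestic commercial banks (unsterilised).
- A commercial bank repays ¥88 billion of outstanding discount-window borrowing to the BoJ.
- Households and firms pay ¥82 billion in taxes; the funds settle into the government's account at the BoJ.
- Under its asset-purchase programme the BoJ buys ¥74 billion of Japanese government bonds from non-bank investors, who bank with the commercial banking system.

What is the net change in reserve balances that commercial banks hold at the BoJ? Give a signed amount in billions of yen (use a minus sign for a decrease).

-¥113 billion

FX sale ¥17 billion: the buying banks pay out of their reserve balances → −¥17B.
Discount-window repayment ¥88 billion: repayment is debited from reserves → −¥88B.
Government account inflow ¥82 billion: funds move from bank reserves into the government account → −¥82B.
Asset purchase (from non-banks) ¥74 billion: the BoJ pays by crediting reserve accounts → +¥74B.
Net: −17 − 88 − 82 + 74 = -¥113 billion.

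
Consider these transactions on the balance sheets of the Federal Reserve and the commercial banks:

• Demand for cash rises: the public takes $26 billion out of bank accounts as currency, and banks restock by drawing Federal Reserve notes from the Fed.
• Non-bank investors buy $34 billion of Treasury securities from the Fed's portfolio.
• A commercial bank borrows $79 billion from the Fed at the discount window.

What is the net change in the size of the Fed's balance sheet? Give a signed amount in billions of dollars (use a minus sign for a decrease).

+$45 billion

Fed balance sheet:
  Assets:      Securities −$34B, Loans to banks +$79B
  Liabilities: Bank reserves +$19B, Currency in circulation +$26B
Change in total Fed assets = +$45 billion.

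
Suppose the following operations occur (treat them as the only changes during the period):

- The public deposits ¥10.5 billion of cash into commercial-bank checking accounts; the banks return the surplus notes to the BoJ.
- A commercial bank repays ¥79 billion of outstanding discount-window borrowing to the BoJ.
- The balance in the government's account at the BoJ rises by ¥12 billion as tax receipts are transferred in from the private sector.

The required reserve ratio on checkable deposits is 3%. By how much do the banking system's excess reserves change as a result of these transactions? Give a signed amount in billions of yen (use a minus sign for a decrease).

-¥80.455 billion

Currency deposit ¥10.5 billion: reserves +¥10.5B, deposits +¥10.5B.
Discount-window repayment ¥79 billion: reserves −¥79B, deposits 0.
Government account inflow ¥12 billion: reserves −¥12B, deposits −¥12B.
Totals: Δreserves = −¥80.5B, Δdeposits = −¥1.5B.
Δrequired reserves = 3% × −¥1.5B = −¥0.045B.
Δexcess reserves = Δreserves − Δrequired = −¥80.5B − (−¥0.045B) = -¥80.455 billion.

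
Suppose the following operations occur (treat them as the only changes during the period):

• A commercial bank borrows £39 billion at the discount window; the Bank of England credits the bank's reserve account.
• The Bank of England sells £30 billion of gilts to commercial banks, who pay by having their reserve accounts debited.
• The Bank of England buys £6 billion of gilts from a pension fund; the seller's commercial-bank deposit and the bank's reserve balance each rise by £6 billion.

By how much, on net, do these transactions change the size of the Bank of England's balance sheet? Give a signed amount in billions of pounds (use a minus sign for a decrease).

Discount-window loan £39 billion: a Bank of England asset is acquired → +£39B.
OMO sale (to banks) £30 billion: a Bank of England asset is shed → −£30B.
Asset purchase (from non-banks) £6 billion: a Bank of England asset is acquired → +£6B.
Net: 39 − 30 + 6 = +£15 billion.

+£15 billion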